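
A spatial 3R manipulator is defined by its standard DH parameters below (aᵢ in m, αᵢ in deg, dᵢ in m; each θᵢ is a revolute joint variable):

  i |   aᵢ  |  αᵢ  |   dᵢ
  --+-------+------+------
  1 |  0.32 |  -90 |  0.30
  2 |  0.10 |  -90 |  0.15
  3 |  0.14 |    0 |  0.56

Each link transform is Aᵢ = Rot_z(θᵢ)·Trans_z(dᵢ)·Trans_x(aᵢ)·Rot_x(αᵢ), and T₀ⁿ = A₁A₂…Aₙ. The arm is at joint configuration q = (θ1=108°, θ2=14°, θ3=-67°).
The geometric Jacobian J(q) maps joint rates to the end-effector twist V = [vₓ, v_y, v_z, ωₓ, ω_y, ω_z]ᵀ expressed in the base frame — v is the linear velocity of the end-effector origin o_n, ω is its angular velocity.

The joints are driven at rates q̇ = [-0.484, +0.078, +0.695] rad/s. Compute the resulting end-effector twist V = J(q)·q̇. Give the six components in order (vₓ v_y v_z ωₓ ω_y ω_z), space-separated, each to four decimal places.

o_n = [-0.3686, 0.2321, -0.2808]
J₁: ẑ×o_n = [-0.2321, -0.3686, 0.0000], ω = ẑ
J2: z=[-0.9511, -0.3090, 0.0000] o=[-0.0989, 0.3043, 0.3000] → [0.1795, -0.5524, -0.0146, -0.9511, -0.3090, 0.0000]
J3: z=[0.0748, -0.2301, -0.9703] o=[-0.2715, 0.3503, 0.2758] → [0.0134, 0.1358, -0.0312, 0.0748, -0.2301, -0.9703]
V = J·q̇ = [0.1356, 0.2297, -0.0228, -0.0222, -0.1840, -1.1584]

0.1356 0.2297 -0.0228 -0.0222 -0.1840 -1.1584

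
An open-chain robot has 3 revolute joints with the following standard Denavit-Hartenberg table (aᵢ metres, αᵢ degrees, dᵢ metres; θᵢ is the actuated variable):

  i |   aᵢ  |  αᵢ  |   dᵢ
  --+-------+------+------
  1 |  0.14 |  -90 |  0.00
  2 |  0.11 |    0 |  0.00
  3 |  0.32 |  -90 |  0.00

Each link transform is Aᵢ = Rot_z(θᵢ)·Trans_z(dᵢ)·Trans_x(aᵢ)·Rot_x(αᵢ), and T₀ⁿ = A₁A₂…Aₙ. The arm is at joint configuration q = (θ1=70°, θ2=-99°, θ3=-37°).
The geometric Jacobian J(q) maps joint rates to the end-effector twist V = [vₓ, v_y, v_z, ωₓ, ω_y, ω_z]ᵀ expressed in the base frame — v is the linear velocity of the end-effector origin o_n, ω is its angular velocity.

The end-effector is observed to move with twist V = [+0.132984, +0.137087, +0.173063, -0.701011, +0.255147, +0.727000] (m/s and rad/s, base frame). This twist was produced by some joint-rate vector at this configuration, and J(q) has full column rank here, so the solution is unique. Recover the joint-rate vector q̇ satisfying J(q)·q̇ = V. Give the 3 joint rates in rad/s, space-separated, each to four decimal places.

o_n = [-0.0367, -0.1009, 0.3309]
J₁: ẑ×o_n = [0.1009, -0.0367, 0.0000], ω = ẑ
J2: z=[-0.9397, 0.3420, 0.0000] o=[0.0479, 0.1316, 0.0000] → [0.1132, 0.3110, 0.2474, -0.9397, 0.3420, 0.0000]
J3: z=[-0.9397, 0.3420, 0.0000] o=[0.0420, 0.1154, 0.1086] → [0.0760, 0.2089, 0.2302, -0.9397, 0.3420, 0.0000]
q̇ = J⁺·V = [0.7270, 0.0780, 0.6680]

0.7270 0.0780 0.6680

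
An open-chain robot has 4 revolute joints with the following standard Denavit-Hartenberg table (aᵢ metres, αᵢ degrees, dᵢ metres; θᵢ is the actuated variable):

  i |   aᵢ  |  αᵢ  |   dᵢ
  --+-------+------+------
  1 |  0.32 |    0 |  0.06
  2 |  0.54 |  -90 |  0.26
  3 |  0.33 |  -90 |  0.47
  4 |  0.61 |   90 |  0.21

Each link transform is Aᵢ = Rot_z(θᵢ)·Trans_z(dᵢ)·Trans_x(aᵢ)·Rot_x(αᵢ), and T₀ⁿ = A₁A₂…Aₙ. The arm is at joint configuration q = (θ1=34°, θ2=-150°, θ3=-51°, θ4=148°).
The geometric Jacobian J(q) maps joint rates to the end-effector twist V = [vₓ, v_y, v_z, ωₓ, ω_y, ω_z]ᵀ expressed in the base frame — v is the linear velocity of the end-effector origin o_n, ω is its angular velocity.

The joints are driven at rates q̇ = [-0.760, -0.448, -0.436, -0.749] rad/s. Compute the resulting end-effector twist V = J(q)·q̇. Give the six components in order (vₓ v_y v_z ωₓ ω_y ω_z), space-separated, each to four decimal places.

o_n = [0.1406, -0.4115, 0.0423]
J₁: ẑ×o_n = [0.4115, 0.1406, -0.0000], ω = ẑ
J2: z=[0.0000, 0.0000, 1.0000] o=[0.2653, 0.1789, 0.0600] → [0.5904, -0.1247, 0.0000, 0.0000, 0.0000, 1.0000]
J3: z=[0.8988, -0.4384, 0.0000] o=[0.0286, -0.3064, 0.3200] → [0.1217, 0.2496, -0.0453, 0.8988, -0.4384, 0.0000]
J4: z=[-0.3407, -0.6985, -0.6293] o=[0.3600, -0.6991, 0.5765] → [0.5541, -0.0439, -0.2512, -0.3407, -0.6985, -0.6293]
V = J·q̇ = [-1.0454, -0.1269, 0.2079, -0.1367, 0.7143, -0.7366]

-1.0454 -0.1269 0.2079 -0.1367 0.7143 -0.7366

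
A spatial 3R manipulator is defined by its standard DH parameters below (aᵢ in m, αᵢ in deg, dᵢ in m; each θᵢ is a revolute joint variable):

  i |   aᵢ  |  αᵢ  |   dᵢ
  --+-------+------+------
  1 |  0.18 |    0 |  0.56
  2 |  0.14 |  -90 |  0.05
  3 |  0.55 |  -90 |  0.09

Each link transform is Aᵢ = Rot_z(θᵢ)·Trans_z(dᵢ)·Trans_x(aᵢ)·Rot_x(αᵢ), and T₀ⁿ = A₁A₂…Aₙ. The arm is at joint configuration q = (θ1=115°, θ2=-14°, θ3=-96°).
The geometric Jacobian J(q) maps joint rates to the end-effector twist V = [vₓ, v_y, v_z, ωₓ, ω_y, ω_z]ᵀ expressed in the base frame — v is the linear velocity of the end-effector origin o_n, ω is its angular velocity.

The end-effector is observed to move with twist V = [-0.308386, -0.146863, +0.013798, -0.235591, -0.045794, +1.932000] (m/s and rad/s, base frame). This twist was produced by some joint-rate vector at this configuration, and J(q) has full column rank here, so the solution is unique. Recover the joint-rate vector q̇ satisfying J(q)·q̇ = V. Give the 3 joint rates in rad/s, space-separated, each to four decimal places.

0.9810 0.9510 0.2400

o_n = [-0.1802, 0.2270, 1.1570]
J₁: ẑ×o_n = [-0.2270, -0.1802, 0.0000], ω = ẑ
J2: z=[0.0000, 0.0000, 1.0000] o=[-0.0761, 0.1631, 0.5600] → [-0.0638, -0.1041, 0.0000, 0.0000, 0.0000, 1.0000]
J3: z=[-0.9816, -0.1908, 0.0000] o=[-0.1028, 0.3006, 0.6100] → [-0.1044, 0.5369, 0.0575, -0.9816, -0.1908, 0.0000]
q̇ = J⁺·V = [0.9810, 0.9510, 0.2400]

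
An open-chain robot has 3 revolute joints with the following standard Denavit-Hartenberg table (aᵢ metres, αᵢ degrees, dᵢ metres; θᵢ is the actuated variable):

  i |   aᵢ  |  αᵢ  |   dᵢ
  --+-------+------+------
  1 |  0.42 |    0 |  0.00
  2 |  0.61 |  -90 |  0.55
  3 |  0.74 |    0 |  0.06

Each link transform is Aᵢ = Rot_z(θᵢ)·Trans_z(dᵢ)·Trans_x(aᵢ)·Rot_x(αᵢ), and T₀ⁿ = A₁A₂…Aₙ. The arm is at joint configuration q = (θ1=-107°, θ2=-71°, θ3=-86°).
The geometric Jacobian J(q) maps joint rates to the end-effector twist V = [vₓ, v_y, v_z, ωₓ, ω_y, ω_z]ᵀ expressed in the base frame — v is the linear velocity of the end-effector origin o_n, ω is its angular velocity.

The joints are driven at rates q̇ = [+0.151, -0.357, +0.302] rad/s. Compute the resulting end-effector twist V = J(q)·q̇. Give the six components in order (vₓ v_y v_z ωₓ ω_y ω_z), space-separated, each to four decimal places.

-0.1793 0.1095 -0.0156 0.0105 -0.3018 -0.2060

o_n = [-0.7819, -0.4847, 1.2882]
J₁: ẑ×o_n = [0.4847, -0.7819, 0.0000], ω = ẑ
J2: z=[0.0000, 0.0000, 1.0000] o=[-0.1228, -0.4016, 0.0000] → [0.0831, -0.6591, 0.0000, 0.0000, 0.0000, 1.0000]
J3: z=[0.0349, -0.9994, 0.0000] o=[-0.7324, -0.4229, 0.5500] → [-0.7377, -0.0258, -0.0516, 0.0349, -0.9994, 0.0000]
V = J·q̇ = [-0.1793, 0.1095, -0.0156, 0.0105, -0.3018, -0.2060]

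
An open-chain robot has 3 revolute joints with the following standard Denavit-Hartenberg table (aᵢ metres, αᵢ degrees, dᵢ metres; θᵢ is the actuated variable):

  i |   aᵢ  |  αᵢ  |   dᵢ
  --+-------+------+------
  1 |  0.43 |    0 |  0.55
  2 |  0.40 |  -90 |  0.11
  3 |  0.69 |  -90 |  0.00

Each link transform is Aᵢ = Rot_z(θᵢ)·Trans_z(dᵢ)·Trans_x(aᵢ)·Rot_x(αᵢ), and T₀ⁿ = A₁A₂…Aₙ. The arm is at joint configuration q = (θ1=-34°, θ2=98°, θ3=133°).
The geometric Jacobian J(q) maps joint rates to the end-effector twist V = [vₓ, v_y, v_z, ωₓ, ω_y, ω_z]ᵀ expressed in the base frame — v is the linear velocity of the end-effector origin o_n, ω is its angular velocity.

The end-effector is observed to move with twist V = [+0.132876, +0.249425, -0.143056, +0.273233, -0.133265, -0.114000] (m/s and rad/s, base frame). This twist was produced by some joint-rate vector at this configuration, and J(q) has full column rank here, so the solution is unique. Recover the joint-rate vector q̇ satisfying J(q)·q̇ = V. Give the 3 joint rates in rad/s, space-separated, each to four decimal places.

0.3030 -0.4170 -0.3040

o_n = [0.3255, -0.3039, 0.1554]
J₁: ẑ×o_n = [0.3039, 0.3255, -0.0000], ω = ẑ
J2: z=[0.0000, 0.0000, 1.0000] o=[0.3565, -0.2405, 0.5500] → [0.0634, -0.0309, 0.0000, 0.0000, 0.0000, 1.0000]
J3: z=[-0.8988, 0.4384, 0.0000] o=[0.5318, 0.1191, 0.6600] → [-0.2212, -0.4536, 0.4706, -0.8988, 0.4384, 0.0000]
q̇ = J⁺·V = [0.3030, -0.4170, -0.3040]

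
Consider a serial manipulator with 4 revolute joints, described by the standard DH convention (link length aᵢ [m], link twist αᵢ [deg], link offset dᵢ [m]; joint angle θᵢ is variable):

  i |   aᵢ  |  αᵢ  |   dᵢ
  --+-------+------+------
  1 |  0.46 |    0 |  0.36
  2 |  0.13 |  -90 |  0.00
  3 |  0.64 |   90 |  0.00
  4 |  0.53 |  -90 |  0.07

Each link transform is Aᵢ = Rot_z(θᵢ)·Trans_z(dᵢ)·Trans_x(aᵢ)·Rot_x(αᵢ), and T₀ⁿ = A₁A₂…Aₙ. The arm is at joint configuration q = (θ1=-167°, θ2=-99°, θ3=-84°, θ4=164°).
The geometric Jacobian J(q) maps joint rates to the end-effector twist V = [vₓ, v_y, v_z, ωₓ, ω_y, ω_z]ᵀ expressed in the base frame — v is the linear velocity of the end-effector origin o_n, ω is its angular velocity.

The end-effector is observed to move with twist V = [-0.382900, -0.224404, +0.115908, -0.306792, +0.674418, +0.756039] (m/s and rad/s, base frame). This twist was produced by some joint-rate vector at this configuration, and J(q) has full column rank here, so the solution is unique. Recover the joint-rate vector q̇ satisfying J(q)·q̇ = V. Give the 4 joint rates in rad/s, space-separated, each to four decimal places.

0.2690 0.5600 0.2590 -0.6980

o_n = [-0.5991, -0.0398, 0.4971]
J₁: ẑ×o_n = [0.0398, -0.5991, 0.0000], ω = ẑ
J2: z=[0.0000, 0.0000, 1.0000] o=[-0.4482, -0.1035, 0.3600] → [-0.0637, -0.1509, 0.0000, 0.0000, 0.0000, 1.0000]
J3: z=[-0.9976, -0.0698, 0.0000] o=[-0.4573, 0.0262, 0.3600] → [-0.0096, 0.1368, 0.0560, -0.9976, -0.0698, 0.0000]
J4: z=[0.0694, -0.9921, 0.1045] o=[-0.4619, 0.0929, 0.9965] → [0.5093, 0.0203, -0.1453, 0.0694, -0.9921, 0.1045]
q̇ = J⁺·V = [0.2690, 0.5600, 0.2590, -0.6980]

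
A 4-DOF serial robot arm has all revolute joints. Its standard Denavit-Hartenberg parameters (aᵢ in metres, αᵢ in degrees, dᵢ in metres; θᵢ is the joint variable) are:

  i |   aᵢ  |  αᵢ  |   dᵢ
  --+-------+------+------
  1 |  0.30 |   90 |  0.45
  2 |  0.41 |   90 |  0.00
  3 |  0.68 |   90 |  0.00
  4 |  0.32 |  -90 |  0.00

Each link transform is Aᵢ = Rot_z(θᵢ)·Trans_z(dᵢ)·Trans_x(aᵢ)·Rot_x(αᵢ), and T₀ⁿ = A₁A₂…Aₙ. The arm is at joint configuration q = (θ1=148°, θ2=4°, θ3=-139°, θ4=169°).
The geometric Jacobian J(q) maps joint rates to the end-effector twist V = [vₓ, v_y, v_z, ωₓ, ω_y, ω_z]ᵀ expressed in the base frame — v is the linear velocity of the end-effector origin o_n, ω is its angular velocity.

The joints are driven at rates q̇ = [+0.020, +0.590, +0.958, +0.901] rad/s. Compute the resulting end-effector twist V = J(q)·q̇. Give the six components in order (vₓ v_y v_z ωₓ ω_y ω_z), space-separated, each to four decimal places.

o_n = [-0.4985, 0.0284, 0.3984]
J₁: ẑ×o_n = [-0.0284, -0.4985, 0.0000], ω = ẑ
J2: z=[0.5299, 0.8480, 0.0000] o=[-0.2544, 0.1590, 0.4500] → [-0.0437, 0.0273, 0.1378, 0.5299, 0.8480, 0.0000]
J3: z=[-0.0592, 0.0370, -0.9976] o=[-0.6013, 0.3757, 0.4786] → [-0.3494, -0.1073, 0.0167, -0.0592, 0.0370, -0.9976]
J4: z=[0.9549, 0.2932, -0.0458] o=[-0.4035, -0.2739, 0.4428] → [0.0008, 0.0467, 0.3166, 0.9549, 0.2932, -0.0458]
V = J·q̇ = [-0.3604, -0.0545, 0.3826, 1.1164, 0.8000, -0.9769]

-0.3604 -0.0545 0.3826 1.1164 0.8000 -0.9769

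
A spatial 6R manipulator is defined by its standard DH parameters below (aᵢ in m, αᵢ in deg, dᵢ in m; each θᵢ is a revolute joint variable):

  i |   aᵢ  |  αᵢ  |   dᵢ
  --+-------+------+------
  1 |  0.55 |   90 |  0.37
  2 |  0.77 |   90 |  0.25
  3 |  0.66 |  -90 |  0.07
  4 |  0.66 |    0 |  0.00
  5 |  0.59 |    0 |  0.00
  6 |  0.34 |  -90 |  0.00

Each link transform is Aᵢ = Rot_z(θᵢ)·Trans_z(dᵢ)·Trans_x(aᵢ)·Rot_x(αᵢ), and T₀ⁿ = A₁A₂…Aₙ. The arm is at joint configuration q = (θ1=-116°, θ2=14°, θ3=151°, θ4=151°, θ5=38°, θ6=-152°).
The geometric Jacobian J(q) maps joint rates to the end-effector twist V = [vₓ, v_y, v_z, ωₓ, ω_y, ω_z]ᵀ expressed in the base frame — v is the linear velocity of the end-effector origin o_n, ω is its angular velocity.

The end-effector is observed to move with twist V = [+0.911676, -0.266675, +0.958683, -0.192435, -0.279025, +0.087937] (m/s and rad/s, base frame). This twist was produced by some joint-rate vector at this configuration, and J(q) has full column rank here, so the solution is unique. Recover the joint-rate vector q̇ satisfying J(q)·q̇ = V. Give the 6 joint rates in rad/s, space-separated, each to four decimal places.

o_n = [-0.7403, -1.2003, 0.9562]
J₁: ẑ×o_n = [1.2003, -0.7403, 0.0000], ω = ẑ
J2: z=[-0.8988, 0.4384, 0.0000] o=[-0.2411, -0.4943, 0.3700] → [0.2570, 0.5268, 0.8534, -0.8988, 0.4384, 0.0000]
J3: z=[-0.1061, -0.2174, -0.9703] o=[-0.7933, -1.0563, 0.5563] → [-0.2267, -0.0090, 0.0268, -0.1061, -0.2174, -0.9703]
J4: z=[0.9923, 0.0394, -0.1173] o=[-0.8428, -0.4278, 0.3487] → [-0.0667, -0.6148, -0.7706, 0.9923, 0.0394, -0.1173]
J5: z=[0.9923, 0.0394, -0.1173] o=[-0.7721, -0.9212, 0.7813] → [-0.0258, -0.1772, -0.2782, 0.9923, 0.0394, -0.1173]
J6: z=[0.9923, 0.0394, -0.1173] o=[-0.7447, -1.5096, 0.8151] → [0.0418, -0.1405, 0.3068, 0.9923, 0.0394, -0.1173]
q̇ = J⁺·V = [0.8670, -0.1960, 0.8370, -0.9140, -0.3510, 0.9830]

0.8670 -0.1960 0.8370 -0.9140 -0.3510 0.9830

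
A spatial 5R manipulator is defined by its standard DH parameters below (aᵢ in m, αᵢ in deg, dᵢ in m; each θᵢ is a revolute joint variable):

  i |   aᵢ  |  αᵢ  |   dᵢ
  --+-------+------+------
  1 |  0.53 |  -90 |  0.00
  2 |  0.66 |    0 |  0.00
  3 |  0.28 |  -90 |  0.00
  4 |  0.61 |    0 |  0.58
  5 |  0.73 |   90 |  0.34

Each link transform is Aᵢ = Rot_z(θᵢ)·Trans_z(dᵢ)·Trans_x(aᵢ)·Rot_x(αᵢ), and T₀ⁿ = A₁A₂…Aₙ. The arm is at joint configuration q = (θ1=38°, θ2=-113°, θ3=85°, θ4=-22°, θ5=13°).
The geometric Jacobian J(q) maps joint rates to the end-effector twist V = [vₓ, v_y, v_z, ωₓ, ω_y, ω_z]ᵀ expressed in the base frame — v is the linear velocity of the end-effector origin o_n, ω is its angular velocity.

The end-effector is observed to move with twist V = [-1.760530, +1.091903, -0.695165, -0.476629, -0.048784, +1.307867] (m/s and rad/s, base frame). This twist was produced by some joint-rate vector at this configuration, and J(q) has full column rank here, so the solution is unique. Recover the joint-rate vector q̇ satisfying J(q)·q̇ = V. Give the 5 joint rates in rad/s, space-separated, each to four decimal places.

o_n = [1.4338, 1.5551, 0.5307]
J₁: ẑ×o_n = [-1.5551, 1.4338, 0.0000], ω = ẑ
J2: z=[-0.6157, 0.7880, 0.0000] o=[0.4176, 0.3263, 0.0000] → [0.4182, 0.3267, -1.5573, -0.6157, 0.7880, 0.0000]
J3: z=[-0.6157, 0.7880, 0.0000] o=[0.2144, 0.1675, 0.6075] → [-0.0606, -0.0473, -1.8151, -0.6157, 0.7880, 0.0000]
J4: z=[0.3699, 0.2890, -0.8829] o=[0.4092, 0.3197, 0.7390] → [1.0306, -0.8276, 0.1609, 0.3699, 0.2890, -0.8829]
J5: z=[0.3699, 0.2890, -0.8829] o=[0.8766, 0.9749, 0.4924] → [0.5234, -0.5061, 0.0536, 0.3699, 0.2890, -0.8829]
q̇ = J⁺·V = [0.5450, -0.5860, 0.8410, -0.3250, -0.5390]

0.5450 -0.5860 0.8410 -0.3250 -0.5390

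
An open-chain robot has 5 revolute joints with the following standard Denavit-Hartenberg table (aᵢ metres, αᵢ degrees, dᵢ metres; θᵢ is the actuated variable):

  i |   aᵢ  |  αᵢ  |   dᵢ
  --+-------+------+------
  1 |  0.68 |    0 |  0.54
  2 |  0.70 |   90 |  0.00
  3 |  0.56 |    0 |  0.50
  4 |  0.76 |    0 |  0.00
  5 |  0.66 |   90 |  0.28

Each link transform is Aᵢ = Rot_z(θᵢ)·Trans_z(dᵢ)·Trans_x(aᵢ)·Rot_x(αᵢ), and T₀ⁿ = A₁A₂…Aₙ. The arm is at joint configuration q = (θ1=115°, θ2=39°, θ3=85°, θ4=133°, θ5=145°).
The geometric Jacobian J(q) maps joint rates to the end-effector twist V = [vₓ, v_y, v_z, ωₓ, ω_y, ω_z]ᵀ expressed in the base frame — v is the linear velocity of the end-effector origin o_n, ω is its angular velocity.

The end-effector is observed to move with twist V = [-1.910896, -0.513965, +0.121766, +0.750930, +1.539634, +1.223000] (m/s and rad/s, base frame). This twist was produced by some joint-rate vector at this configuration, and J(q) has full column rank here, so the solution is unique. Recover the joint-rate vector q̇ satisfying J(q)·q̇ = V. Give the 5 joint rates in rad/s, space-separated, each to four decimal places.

0.5870 0.6360 0.8480 0.9030 -0.0380

o_n = [-0.6726, 1.6720, 0.6645]
J₁: ẑ×o_n = [-1.6720, -0.6726, 0.0000], ω = ẑ
J2: z=[0.0000, 0.0000, 1.0000] o=[-0.2874, 0.6163, 0.5400] → [-1.0557, -0.3852, 0.0000, 0.0000, 0.0000, 1.0000]
J3: z=[0.4384, 0.8988, 0.0000] o=[-0.9165, 0.9231, 0.5400] → [0.1119, -0.0546, 0.1090, 0.4384, 0.8988, 0.0000]
J4: z=[0.4384, 0.8988, 0.0000] o=[-0.7412, 1.3939, 1.0979] → [-0.3895, 0.1900, 0.0602, 0.4384, 0.8988, 0.0000]
J5: z=[0.4384, 0.8988, 0.0000] o=[-0.2029, 1.1314, 0.6300] → [0.0310, -0.0151, 0.6591, 0.4384, 0.8988, 0.0000]
q̇ = J⁺·V = [0.5870, 0.6360, 0.8480, 0.9030, -0.0380]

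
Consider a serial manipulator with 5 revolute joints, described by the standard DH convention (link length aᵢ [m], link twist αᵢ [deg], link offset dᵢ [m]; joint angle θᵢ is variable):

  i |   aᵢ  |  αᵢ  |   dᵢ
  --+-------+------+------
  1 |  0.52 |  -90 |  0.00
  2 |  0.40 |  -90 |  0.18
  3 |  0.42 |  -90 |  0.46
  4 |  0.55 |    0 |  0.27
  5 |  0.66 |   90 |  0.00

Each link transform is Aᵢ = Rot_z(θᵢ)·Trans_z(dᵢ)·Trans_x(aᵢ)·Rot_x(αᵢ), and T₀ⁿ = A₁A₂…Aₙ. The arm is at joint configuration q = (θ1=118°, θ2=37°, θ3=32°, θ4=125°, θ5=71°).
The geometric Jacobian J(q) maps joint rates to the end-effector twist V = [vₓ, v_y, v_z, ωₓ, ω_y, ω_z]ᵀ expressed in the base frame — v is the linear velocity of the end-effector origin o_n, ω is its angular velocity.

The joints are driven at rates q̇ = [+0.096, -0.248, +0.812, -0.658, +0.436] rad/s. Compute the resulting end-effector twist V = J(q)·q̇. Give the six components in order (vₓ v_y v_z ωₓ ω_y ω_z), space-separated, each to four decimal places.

o_n = [-0.3226, 0.1129, -0.0370]
J₁: ẑ×o_n = [-0.1129, -0.3226, 0.0000], ω = ẑ
J2: z=[-0.8829, -0.4695, 0.0000] o=[-0.2441, 0.4591, 0.0000] → [0.0174, -0.0327, 0.2689, -0.8829, -0.4695, 0.0000]
J3: z=[0.2825, -0.5314, -0.7986] o=[-0.5530, 0.6567, -0.2407] → [-0.5425, -0.2416, -0.0312, 0.2825, -0.5314, -0.7986]
J4: z=[0.9475, 0.0245, 0.3189] o=[-0.3601, 0.7679, -0.8225] → [0.2281, -0.7322, -0.6215, 0.9475, 0.0245, 0.3189]
J5: z=[0.9475, 0.0245, 0.3189] o=[-0.2789, 0.7468, -0.2155] → [0.2065, -0.1831, -0.5995, 0.9475, 0.0245, 0.3189]
V = J·q̇ = [-0.5157, 0.1829, 0.0556, 0.2381, -0.3205, -0.6233]

-0.5157 0.1829 0.0556 0.2381 -0.3205 -0.6233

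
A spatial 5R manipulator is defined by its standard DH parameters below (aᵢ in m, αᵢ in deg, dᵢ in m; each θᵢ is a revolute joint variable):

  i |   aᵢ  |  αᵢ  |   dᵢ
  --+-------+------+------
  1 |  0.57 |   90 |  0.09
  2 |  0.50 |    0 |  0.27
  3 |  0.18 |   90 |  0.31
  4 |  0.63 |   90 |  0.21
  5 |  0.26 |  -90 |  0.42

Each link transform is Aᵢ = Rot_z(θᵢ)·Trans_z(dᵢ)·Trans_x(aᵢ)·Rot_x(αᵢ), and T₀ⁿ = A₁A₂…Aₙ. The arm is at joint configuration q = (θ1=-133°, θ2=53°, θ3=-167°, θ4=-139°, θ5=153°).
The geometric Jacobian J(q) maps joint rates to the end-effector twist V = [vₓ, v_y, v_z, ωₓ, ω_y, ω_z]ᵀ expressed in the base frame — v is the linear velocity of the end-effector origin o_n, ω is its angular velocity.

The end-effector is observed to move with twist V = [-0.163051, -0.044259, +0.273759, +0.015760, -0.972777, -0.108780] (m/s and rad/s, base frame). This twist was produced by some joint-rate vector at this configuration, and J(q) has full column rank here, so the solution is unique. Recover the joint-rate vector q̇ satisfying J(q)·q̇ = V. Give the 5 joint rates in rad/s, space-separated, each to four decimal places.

0.5400 0.6410 -0.9620 -0.9040 -0.4690

o_n = [-0.9644, -0.1021, 0.9847]
J₁: ẑ×o_n = [0.1021, -0.9644, 0.0000], ω = ẑ
J2: z=[-0.7314, 0.6820, 0.0000] o=[-0.3887, -0.4169, 0.0900] → [0.6102, 0.6543, 0.1624, -0.7314, 0.6820, 0.0000]
J3: z=[-0.7314, 0.6820, 0.0000] o=[-0.7914, -0.4528, 0.4893] → [0.3378, 0.3623, -0.1385, -0.7314, 0.6820, 0.0000]
J4: z=[0.6230, 0.6681, 0.4067] o=[-0.9682, -0.1878, 0.3249] → [0.4060, -0.4095, 0.0508, 0.6230, 0.6681, 0.4067]
J5: z=[-0.7339, 0.3196, 0.5993] o=[-0.6670, -0.4708, 0.8447] → [-0.1763, -0.0755, -0.1756, -0.7339, 0.3196, 0.5993]
q̇ = J⁺·V = [0.5400, 0.6410, -0.9620, -0.9040, -0.4690]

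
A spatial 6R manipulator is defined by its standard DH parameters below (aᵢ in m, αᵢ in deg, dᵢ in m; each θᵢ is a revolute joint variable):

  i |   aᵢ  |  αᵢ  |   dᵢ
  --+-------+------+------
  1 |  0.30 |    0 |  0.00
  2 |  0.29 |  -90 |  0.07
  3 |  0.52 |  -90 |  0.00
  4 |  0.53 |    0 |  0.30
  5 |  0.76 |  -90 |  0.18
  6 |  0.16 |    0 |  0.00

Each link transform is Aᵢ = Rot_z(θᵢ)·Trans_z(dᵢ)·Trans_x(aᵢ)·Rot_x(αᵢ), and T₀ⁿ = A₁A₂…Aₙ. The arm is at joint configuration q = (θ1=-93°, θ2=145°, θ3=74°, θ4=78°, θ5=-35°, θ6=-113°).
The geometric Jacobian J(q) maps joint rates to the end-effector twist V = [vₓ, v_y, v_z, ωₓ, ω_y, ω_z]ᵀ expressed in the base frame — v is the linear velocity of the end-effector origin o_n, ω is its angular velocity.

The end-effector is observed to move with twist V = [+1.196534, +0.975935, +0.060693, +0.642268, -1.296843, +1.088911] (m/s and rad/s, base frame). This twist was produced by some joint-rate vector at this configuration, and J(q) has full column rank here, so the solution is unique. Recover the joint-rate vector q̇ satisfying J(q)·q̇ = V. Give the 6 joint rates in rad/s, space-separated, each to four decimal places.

o_n = [0.7685, -0.9106, -1.1990]
J₁: ẑ×o_n = [0.9106, 0.7685, -0.0000], ω = ẑ
J2: z=[0.0000, 0.0000, 1.0000] o=[-0.0157, -0.2996, 0.0000] → [0.6110, 0.7842, -0.0000, 0.0000, 0.0000, 1.0000]
J3: z=[-0.7880, 0.6157, 0.0000] o=[0.1628, -0.0711, 0.0700] → [-0.7813, -1.0000, 0.2887, -0.7880, 0.6157, 0.0000]
J4: z=[-0.5918, -0.7575, -0.2756] o=[0.2511, 0.0419, -0.4299] → [0.3201, -0.5978, 0.9556, -0.5918, -0.7575, -0.2756]
J5: z=[-0.5918, -0.7575, -0.2756] o=[0.5008, -0.4806, -0.6185] → [0.3212, -0.4174, 0.4573, -0.5918, -0.7575, -0.2756]
J6: z=[0.4606, -0.5984, 0.6556] o=[0.8970, -0.8153, -1.2024] → [0.0604, -0.0858, -0.1208, 0.4606, -0.5984, 0.6556]
q̇ = J⁺·V = [-0.0840, 0.8020, -0.7370, 0.2780, 0.2220, 0.7760]

-0.0840 0.8020 -0.7370 0.2780 0.2220 0.7760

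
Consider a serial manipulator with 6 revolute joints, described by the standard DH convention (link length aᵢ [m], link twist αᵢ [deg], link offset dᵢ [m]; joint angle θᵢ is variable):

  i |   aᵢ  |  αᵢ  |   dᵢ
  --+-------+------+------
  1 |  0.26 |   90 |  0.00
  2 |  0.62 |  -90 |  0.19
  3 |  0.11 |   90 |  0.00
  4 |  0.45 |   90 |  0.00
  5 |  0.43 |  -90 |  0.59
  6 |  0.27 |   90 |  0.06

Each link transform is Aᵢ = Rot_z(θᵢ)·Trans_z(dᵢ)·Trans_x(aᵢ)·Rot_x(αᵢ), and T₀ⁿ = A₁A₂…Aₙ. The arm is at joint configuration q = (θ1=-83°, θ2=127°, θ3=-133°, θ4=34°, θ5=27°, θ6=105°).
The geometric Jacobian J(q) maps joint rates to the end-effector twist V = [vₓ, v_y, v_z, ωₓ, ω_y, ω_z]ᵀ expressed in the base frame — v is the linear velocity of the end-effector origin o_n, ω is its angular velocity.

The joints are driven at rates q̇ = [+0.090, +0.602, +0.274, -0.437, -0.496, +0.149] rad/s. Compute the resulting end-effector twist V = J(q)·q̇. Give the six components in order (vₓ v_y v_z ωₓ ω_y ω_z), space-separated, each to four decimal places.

o_n = [-0.6732, -0.3264, -0.2135]
J₁: ẑ×o_n = [0.3264, -0.6732, 0.0000], ω = ẑ
J2: z=[-0.9925, -0.1219, 0.0000] o=[0.0317, -0.2581, 0.0000] → [0.0260, -0.2119, -0.0180, -0.9925, -0.1219, 0.0000]
J3: z=[-0.0973, 0.7927, -0.6018] o=[-0.2024, 0.0891, 0.4952] → [-0.8119, 0.2144, 0.4137, -0.0973, 0.7927, -0.6018]
J4: z=[0.7306, -0.3537, -0.5841] o=[-0.2767, 0.0345, 0.4352] → [0.0187, 0.7056, -0.4040, 0.7306, -0.3537, -0.5841]
J5: z=[-0.2973, -0.9348, 0.1944] o=[-0.5534, 0.0487, 0.0806] → [0.3479, -0.1107, -0.0005, -0.2973, -0.9348, 0.1944]
J6: z=[0.9300, -0.3296, -0.1626] o=[-0.8217, -0.5597, -0.2207] → [0.0356, -0.0308, 0.2659, 0.9300, -0.3296, -0.1626]
V = J·q̇ = [-0.3528, -0.3874, 0.3189, -0.6574, 0.7130, 0.0597]

-0.3528 -0.3874 0.3189 -0.6574 0.7130 0.0597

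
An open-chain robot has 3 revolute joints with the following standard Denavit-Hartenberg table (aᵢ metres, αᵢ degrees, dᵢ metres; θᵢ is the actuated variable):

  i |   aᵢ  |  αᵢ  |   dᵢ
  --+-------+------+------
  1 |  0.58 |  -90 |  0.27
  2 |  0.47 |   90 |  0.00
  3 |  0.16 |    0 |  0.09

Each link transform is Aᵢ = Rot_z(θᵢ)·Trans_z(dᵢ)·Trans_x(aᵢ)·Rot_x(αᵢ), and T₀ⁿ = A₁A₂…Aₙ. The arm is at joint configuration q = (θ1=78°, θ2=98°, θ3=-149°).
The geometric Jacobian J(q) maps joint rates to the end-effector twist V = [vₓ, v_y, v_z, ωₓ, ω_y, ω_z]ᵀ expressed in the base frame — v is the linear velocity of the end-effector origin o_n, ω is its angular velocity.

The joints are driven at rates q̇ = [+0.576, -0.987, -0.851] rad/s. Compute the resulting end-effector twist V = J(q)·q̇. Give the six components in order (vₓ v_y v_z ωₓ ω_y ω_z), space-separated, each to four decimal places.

o_n = [0.2101, 0.5921, -0.0721]
J₁: ẑ×o_n = [-0.5921, 0.2101, 0.0000], ω = ẑ
J2: z=[-0.9781, 0.2079, 0.0000] o=[0.1206, 0.5673, 0.2700] → [-0.0711, -0.3347, -0.0428, -0.9781, 0.2079, 0.0000]
J3: z=[0.2059, 0.9686, -0.1392] o=[0.1070, 0.5033, -0.1954] → [0.1318, -0.0397, -0.0816, 0.2059, 0.9686, -0.1392]
V = J·q̇ = [-0.3829, 0.4851, 0.1117, 0.7902, -1.0295, 0.6944]

-0.3829 0.4851 0.1117 0.7902 -1.0295 0.6944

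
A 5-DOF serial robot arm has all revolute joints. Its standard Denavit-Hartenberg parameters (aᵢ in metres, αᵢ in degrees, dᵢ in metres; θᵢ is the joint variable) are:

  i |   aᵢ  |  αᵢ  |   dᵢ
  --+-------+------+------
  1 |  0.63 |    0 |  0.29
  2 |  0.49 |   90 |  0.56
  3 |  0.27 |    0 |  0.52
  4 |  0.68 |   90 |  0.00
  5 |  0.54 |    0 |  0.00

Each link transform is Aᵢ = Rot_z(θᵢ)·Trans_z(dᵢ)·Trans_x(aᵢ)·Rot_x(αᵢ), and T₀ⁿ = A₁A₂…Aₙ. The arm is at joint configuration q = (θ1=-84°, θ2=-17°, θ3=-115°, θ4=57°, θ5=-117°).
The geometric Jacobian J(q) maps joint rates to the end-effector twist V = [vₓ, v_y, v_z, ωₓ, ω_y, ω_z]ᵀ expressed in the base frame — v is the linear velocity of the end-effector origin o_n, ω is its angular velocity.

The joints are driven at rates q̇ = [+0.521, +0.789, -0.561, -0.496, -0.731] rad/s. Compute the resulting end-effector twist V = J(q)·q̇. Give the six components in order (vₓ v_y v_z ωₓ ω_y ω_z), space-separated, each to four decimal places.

o_n = [-0.0880, -1.2143, 0.2365]
J₁: ẑ×o_n = [1.2143, -0.0880, 0.0000], ω = ẑ
J2: z=[0.0000, 0.0000, 1.0000] o=[0.0659, -0.6265, 0.2900] → [0.5878, -0.1538, 0.0000, 0.0000, 0.0000, 1.0000]
J3: z=[-0.9816, 0.1908, 0.0000] o=[-0.0276, -1.1075, 0.8500] → [-0.1171, -0.6022, 0.1163, -0.9816, 0.1908, 0.0000]
J4: z=[-0.9816, 0.1908, 0.0000] o=[-0.5163, -0.8963, 0.6053] → [-0.0704, -0.3620, 0.2304, -0.9816, 0.1908, 0.0000]
J5: z=[0.1618, 0.8325, -0.5299] o=[-0.5851, -1.2500, 0.0286] → [0.1920, -0.2971, -0.4080, 0.1618, 0.8325, -0.5299]
V = J·q̇ = [1.0566, 0.5673, 0.1187, 0.9193, -0.8102, 1.6974]

1.0566 0.5673 0.1187 0.9193 -0.8102 1.6974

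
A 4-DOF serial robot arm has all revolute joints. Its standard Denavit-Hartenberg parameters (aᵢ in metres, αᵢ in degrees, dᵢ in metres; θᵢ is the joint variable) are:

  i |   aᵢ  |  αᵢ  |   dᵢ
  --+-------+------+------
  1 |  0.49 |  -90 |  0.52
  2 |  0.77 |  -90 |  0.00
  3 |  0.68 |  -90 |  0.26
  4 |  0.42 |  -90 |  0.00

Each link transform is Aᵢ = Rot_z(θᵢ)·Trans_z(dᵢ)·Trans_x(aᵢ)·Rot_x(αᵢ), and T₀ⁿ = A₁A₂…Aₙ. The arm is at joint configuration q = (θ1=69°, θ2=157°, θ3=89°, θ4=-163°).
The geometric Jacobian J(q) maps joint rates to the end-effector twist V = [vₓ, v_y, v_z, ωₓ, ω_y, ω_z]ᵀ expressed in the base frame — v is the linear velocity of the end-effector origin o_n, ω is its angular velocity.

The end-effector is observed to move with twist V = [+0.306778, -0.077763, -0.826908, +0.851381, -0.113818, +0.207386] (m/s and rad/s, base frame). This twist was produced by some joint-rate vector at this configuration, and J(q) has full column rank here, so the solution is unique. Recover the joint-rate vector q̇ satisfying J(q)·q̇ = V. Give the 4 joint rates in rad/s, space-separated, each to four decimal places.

o_n = [0.1262, -0.4478, 0.5696]
J₁: ẑ×o_n = [0.4478, 0.1262, -0.0000], ω = ẑ
J2: z=[-0.9336, 0.3584, 0.0000] o=[0.1756, 0.4575, 0.5200] → [0.0178, 0.0463, 0.8628, -0.9336, 0.3584, 0.0000]
J3: z=[-0.1400, -0.3648, 0.9205] o=[-0.0784, -0.2043, 0.2191] → [0.0963, 0.2374, 0.1087, -0.1400, -0.3648, 0.9205]
J4: z=[0.3461, 0.8530, 0.3907] o=[0.5160, -0.5530, 0.4538] → [0.0577, -0.1924, 0.3689, 0.3461, 0.8530, 0.3907]
q̇ = J⁺·V = [0.8780, -0.8370, -0.6950, -0.0790]

0.8780 -0.8370 -0.6950 -0.0790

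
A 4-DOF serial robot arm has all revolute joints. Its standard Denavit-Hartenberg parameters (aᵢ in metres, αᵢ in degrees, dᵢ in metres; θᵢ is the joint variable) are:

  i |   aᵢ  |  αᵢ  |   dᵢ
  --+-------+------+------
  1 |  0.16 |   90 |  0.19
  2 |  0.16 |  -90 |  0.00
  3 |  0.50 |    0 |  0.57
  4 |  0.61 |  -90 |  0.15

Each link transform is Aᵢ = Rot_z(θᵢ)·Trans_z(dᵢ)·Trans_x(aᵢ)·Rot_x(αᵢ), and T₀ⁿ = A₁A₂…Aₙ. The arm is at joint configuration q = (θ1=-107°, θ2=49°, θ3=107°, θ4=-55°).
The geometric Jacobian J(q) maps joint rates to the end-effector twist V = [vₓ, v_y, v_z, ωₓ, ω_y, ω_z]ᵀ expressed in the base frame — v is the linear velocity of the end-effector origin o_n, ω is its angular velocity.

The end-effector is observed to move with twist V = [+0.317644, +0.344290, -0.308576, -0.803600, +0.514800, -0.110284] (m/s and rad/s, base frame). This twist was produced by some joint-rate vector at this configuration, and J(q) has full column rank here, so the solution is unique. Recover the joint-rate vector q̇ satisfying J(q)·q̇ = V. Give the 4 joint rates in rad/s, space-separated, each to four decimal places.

-0.3340 0.9190 -0.2210 0.5620

o_n = [0.9543, -0.1580, 0.9562]
J₁: ẑ×o_n = [0.1580, 0.9543, -0.0000], ω = ẑ
J2: z=[-0.9563, 0.2924, 0.0000] o=[-0.0468, -0.1530, 0.1900] → [0.2240, 0.7327, -0.2879, -0.9563, 0.2924, 0.0000]
J3: z=[0.2207, 0.7217, 0.6561] o=[-0.0775, -0.2534, 0.3108] → [0.4033, 0.5345, -0.7236, 0.2207, 0.7217, 0.6561]
J4: z=[0.2207, 0.7217, 0.6561] o=[0.5336, 0.1099, 0.5744] → [0.4513, 0.1918, -0.3628, 0.2207, 0.7217, 0.6561]
q̇ = J⁺·V = [-0.3340, 0.9190, -0.2210, 0.5620]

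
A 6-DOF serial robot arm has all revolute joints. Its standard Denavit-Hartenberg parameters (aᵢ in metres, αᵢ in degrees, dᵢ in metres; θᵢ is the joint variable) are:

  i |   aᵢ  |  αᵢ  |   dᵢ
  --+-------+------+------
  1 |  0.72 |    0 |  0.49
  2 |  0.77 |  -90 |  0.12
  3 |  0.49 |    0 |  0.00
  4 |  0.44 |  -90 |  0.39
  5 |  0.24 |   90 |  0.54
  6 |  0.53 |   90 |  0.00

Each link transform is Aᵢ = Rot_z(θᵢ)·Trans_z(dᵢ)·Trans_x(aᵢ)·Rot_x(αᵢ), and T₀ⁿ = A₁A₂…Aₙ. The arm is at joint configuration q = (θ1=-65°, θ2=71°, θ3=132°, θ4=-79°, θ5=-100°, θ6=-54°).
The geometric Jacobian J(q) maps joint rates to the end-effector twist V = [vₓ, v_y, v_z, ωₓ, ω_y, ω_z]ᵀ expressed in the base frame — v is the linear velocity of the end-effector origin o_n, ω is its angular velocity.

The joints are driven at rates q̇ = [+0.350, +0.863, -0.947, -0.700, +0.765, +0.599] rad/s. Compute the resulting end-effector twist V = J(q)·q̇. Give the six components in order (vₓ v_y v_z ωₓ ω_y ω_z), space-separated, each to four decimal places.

o_n = [0.7641, 0.3341, -0.0960]
J₁: ẑ×o_n = [-0.3341, 0.7641, 0.0000], ω = ẑ
J2: z=[0.0000, 0.0000, 1.0000] o=[0.3043, -0.6525, 0.4900] → [-0.9866, 0.4599, 0.0000, 0.0000, 0.0000, 1.0000]
J3: z=[-0.1045, 0.9945, 0.0000] o=[1.0701, -0.5721, 0.6100] → [-0.7021, -0.0738, 0.2095, -0.1045, 0.9945, 0.0000]
J4: z=[-0.1045, 0.9945, 0.0000] o=[0.7440, -0.6063, 0.2459] → [-0.3400, -0.0357, -0.1183, -0.1045, 0.9945, 0.0000]
J5: z=[-0.7943, -0.0835, -0.6018] o=[0.9666, -0.1908, -0.1055] → [0.3151, 0.1294, -0.4338, -0.7943, -0.0835, -0.6018]
J6: z=[-0.5713, -0.2346, 0.7865] o=[0.4880, -0.0034, -0.3972] → [-0.3361, 0.3893, -0.1280, -0.5713, -0.2346, 0.7865]
V = J·q̇ = [-0.0258, 1.0914, -0.5241, -0.7776, -1.8424, 1.2237]

-0.0258 1.0914 -0.5241 -0.7776 -1.8424 1.2237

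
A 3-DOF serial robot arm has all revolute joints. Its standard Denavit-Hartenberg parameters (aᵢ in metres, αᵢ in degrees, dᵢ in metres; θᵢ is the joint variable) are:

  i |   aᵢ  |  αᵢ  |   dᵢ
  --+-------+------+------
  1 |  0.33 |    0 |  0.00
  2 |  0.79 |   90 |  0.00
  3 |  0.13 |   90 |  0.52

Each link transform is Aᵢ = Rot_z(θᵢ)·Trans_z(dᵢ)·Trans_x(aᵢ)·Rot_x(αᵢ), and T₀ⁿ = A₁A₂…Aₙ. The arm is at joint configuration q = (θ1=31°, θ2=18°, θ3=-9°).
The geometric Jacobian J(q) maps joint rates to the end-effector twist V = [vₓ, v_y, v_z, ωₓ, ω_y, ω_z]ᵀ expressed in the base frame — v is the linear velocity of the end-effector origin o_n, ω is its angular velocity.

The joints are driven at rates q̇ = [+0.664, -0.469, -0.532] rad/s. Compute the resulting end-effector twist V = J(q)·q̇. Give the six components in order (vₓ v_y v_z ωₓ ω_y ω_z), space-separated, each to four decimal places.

-0.1886 0.3737 -0.0683 -0.4015 0.3490 0.1950

o_n = [1.2778, 0.5219, -0.0203]
J₁: ẑ×o_n = [-0.5219, 1.2778, 0.0000], ω = ẑ
J2: z=[0.0000, 0.0000, 1.0000] o=[0.2829, 0.1700, 0.0000] → [-0.3520, 0.9950, 0.0000, 0.0000, 0.0000, 1.0000]
J3: z=[0.7547, -0.6561, 0.0000] o=[0.8012, 0.7662, 0.0000] → [0.0133, 0.0153, 0.1284, 0.7547, -0.6561, 0.0000]
V = J·q̇ = [-0.1886, 0.3737, -0.0683, -0.4015, 0.3490, 0.1950]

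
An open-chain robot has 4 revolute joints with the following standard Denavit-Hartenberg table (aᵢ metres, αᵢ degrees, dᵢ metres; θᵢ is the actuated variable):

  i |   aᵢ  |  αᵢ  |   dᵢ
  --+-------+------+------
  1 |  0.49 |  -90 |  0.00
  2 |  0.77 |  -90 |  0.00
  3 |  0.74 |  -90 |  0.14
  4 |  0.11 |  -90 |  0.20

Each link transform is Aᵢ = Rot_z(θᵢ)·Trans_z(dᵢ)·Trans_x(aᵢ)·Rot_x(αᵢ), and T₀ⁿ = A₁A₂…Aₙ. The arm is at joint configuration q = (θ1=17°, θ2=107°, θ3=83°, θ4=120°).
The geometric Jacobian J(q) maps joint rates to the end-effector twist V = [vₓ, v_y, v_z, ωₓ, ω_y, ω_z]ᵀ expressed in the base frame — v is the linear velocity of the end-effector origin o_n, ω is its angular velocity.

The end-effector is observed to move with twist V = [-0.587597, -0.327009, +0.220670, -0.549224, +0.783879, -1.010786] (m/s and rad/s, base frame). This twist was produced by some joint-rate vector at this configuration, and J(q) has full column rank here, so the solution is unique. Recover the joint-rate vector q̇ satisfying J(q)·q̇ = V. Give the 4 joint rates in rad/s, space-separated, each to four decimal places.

o_n = [0.4505, -0.5987, -0.6133]
J₁: ẑ×o_n = [0.5987, 0.4505, -0.0000], ω = ẑ
J2: z=[-0.2924, 0.9563, 0.0000] o=[0.4686, 0.1433, 0.0000] → [-0.5865, -0.1793, 0.2343, -0.2924, 0.9563, 0.0000]
J3: z=[-0.9145, -0.2796, 0.2924] o=[0.2533, 0.0774, -0.7364] → [0.1633, 0.1702, 0.6735, -0.9145, -0.2796, 0.2924]
J4: z=[0.3131, -0.0317, 0.9492] o=[0.3148, -0.6718, -0.7817] → [-0.0747, 0.0760, 0.0272, 0.3131, -0.0317, 0.9492]
q̇ = J⁺·V = [-0.2990, 0.8160, 0.0750, -0.7730]

-0.2990 0.8160 0.0750 -0.7730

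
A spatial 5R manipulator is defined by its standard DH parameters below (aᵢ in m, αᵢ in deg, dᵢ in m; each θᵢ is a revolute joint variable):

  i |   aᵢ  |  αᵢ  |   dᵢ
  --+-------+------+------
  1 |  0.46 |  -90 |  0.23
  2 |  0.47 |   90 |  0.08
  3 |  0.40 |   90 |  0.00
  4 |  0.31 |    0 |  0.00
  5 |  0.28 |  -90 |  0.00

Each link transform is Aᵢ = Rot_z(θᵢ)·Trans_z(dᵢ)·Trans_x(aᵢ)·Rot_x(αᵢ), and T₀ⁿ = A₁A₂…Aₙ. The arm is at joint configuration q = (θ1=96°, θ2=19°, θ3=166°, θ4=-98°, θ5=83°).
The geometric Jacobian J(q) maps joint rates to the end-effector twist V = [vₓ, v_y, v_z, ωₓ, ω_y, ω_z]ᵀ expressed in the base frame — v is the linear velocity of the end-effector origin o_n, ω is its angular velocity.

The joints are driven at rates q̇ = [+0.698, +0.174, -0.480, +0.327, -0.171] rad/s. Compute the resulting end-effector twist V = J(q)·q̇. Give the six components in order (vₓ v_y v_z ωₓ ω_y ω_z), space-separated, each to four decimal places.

o_n = [-0.2520, 0.1800, -0.0836]
J₁: ẑ×o_n = [-0.1800, -0.2520, 0.0000], ω = ẑ
J2: z=[-0.9945, -0.1045, 0.0000] o=[-0.0481, 0.4575, 0.2300] → [0.0328, -0.3119, 0.2547, -0.9945, -0.1045, 0.0000]
J3: z=[-0.0340, 0.3238, 0.9455] o=[-0.1741, 0.8911, 0.0770] → [0.6203, -0.0791, 0.0494, -0.0340, 0.3238, 0.9455]
J4: z=[-0.9889, 0.1261, -0.0788] o=[-0.2320, 0.5160, 0.2033] → [-0.0626, -0.2822, 0.3348, -0.9889, 0.1261, -0.0788]
J5: z=[-0.9889, 0.1261, -0.0788] o=[-0.2153, 0.4571, -0.1005] → [-0.0197, 0.0196, 0.2786, -0.9889, 0.1261, -0.0788]
V = J·q̇ = [-0.4348, -0.2878, 0.0824, -0.3110, -0.1539, 0.2319]

-0.4348 -0.2878 0.0824 -0.3110 -0.1539 0.2319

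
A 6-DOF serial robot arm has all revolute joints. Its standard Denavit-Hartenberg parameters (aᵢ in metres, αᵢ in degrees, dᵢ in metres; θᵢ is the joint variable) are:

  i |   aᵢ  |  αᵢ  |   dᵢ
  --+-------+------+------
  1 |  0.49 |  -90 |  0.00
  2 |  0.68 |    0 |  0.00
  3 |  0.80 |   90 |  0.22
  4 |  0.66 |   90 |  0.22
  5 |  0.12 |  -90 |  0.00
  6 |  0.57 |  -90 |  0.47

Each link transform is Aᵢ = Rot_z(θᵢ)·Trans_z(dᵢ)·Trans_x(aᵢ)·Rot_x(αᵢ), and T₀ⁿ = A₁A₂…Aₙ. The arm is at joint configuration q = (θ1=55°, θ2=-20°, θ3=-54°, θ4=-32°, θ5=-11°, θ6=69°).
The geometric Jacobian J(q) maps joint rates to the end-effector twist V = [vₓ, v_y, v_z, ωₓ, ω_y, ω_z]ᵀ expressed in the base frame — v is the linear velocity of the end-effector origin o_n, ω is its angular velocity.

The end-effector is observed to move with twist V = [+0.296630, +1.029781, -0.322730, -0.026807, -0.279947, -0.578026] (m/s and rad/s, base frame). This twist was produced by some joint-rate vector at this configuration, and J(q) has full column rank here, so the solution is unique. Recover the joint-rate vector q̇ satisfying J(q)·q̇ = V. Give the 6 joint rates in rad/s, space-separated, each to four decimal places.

o_n = [0.5340, 0.9462, 2.3140]
J₁: ẑ×o_n = [-0.9462, 0.5340, 0.0000], ω = ẑ
J2: z=[-0.8192, 0.5736, 0.0000] o=[0.2811, 0.4014, 0.0000] → [1.3273, 1.8955, -0.5914, -0.8192, 0.5736, 0.0000]
J3: z=[-0.8192, 0.5736, 0.0000] o=[0.6476, 0.9248, 0.2326] → [1.1939, 1.7050, 0.0476, -0.8192, 0.5736, 0.0000]
J4: z=[-0.5514, -0.7874, 0.2756] o=[0.5938, 1.2316, 1.0016] → [-0.9548, 0.7071, 0.1102, -0.5514, -0.7874, 0.2756]
J5: z=[0.6109, -0.6061, -0.5094] o=[0.8475, 0.9842, 1.6003] → [-0.4519, -0.2763, -0.2132, 0.6109, -0.6061, -0.5094]
J6: z=[-0.4328, -0.7944, 0.4261] o=[0.9271, 0.9890, 1.6900] → [-0.4776, 0.1026, -0.2938, -0.4328, -0.7944, 0.4261]
q̇ = J⁺·V = [-0.1000, 0.3760, 0.2610, 0.2880, 0.9370, -0.1880]

-0.1000 0.3760 0.2610 0.2880 0.9370 -0.1880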